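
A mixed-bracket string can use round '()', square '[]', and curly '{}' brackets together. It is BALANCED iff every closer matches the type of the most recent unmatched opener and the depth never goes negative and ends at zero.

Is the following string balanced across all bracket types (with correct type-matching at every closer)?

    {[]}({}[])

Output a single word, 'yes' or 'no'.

Answer: yes

Derivation:
pos 0: push '{'; stack = {
pos 1: push '['; stack = {[
pos 2: ']' matches '['; pop; stack = {
pos 3: '}' matches '{'; pop; stack = (empty)
pos 4: push '('; stack = (
pos 5: push '{'; stack = ({
pos 6: '}' matches '{'; pop; stack = (
pos 7: push '['; stack = ([
pos 8: ']' matches '['; pop; stack = (
pos 9: ')' matches '('; pop; stack = (empty)
end: stack empty → VALID
Verdict: properly nested → yes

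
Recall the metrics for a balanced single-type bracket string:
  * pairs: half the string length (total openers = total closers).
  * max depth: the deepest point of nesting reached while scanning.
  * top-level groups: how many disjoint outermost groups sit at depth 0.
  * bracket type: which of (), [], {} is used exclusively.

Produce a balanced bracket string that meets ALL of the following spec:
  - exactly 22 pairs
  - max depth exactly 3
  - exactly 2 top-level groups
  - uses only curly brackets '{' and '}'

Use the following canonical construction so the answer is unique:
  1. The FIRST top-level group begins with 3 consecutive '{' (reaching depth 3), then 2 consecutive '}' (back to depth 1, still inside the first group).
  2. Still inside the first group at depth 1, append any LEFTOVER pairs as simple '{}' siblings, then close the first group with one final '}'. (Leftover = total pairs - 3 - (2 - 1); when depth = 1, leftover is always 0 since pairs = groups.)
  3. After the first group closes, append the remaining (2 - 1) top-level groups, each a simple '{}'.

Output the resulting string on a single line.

Answer: {{{}}{}{}{}{}{}{}{}{}{}{}{}{}{}{}{}{}{}{}}{}

Derivation:
Spec: pairs=22 depth=3 groups=2
Leftover pairs = 22 - 3 - (2-1) = 18
First group: deep chain of depth 3 + 18 sibling pairs
Remaining 1 groups: simple '{}' each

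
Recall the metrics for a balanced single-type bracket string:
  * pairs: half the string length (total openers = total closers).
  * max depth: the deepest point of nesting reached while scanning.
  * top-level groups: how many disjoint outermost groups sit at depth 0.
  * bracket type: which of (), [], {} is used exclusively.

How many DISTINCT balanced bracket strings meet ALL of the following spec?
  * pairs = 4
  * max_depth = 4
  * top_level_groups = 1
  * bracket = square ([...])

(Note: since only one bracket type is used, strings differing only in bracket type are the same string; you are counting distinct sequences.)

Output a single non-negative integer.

Spec: pairs=4 depth=4 groups=1
Count(depth <= 4) = 5
Count(depth <= 3) = 4
Count(depth == 4) = 5 - 4 = 1

Answer: 1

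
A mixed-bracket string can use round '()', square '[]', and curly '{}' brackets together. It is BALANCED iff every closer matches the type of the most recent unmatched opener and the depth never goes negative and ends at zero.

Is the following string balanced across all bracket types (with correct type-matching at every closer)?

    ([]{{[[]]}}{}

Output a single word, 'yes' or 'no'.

pos 0: push '('; stack = (
pos 1: push '['; stack = ([
pos 2: ']' matches '['; pop; stack = (
pos 3: push '{'; stack = ({
pos 4: push '{'; stack = ({{
pos 5: push '['; stack = ({{[
pos 6: push '['; stack = ({{[[
pos 7: ']' matches '['; pop; stack = ({{[
pos 8: ']' matches '['; pop; stack = ({{
pos 9: '}' matches '{'; pop; stack = ({
pos 10: '}' matches '{'; pop; stack = (
pos 11: push '{'; stack = ({
pos 12: '}' matches '{'; pop; stack = (
end: stack still non-empty (() → INVALID
Verdict: unclosed openers at end: ( → no

Answer: no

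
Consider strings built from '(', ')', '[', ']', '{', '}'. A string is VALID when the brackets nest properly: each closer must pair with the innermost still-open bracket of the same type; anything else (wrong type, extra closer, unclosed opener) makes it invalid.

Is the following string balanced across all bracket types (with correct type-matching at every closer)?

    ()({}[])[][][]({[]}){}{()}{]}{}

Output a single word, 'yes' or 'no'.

Answer: no

Derivation:
pos 0: push '('; stack = (
pos 1: ')' matches '('; pop; stack = (empty)
pos 2: push '('; stack = (
pos 3: push '{'; stack = ({
pos 4: '}' matches '{'; pop; stack = (
pos 5: push '['; stack = ([
pos 6: ']' matches '['; pop; stack = (
pos 7: ')' matches '('; pop; stack = (empty)
pos 8: push '['; stack = [
pos 9: ']' matches '['; pop; stack = (empty)
pos 10: push '['; stack = [
pos 11: ']' matches '['; pop; stack = (empty)
pos 12: push '['; stack = [
pos 13: ']' matches '['; pop; stack = (empty)
pos 14: push '('; stack = (
pos 15: push '{'; stack = ({
pos 16: push '['; stack = ({[
pos 17: ']' matches '['; pop; stack = ({
pos 18: '}' matches '{'; pop; stack = (
pos 19: ')' matches '('; pop; stack = (empty)
pos 20: push '{'; stack = {
pos 21: '}' matches '{'; pop; stack = (empty)
pos 22: push '{'; stack = {
pos 23: push '('; stack = {(
pos 24: ')' matches '('; pop; stack = {
pos 25: '}' matches '{'; pop; stack = (empty)
pos 26: push '{'; stack = {
pos 27: saw closer ']' but top of stack is '{' (expected '}') → INVALID
Verdict: type mismatch at position 27: ']' closes '{' → no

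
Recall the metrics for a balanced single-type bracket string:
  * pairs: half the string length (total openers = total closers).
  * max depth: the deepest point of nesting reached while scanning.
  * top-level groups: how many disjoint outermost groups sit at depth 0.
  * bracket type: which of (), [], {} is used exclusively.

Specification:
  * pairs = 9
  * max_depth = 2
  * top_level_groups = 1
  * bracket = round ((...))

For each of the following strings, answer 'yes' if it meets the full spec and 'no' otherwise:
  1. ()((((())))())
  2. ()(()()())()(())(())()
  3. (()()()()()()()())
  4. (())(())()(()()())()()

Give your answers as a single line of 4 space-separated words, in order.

Answer: no no yes no

Derivation:
String 1 '()((((())))())': depth seq [1 0 1 2 3 4 5 4 3 2 1 2 1 0]
  -> pairs=7 depth=5 groups=2 -> no
String 2 '()(()()())()(())(())()': depth seq [1 0 1 2 1 2 1 2 1 0 1 0 1 2 1 0 1 2 1 0 1 0]
  -> pairs=11 depth=2 groups=6 -> no
String 3 '(()()()()()()()())': depth seq [1 2 1 2 1 2 1 2 1 2 1 2 1 2 1 2 1 0]
  -> pairs=9 depth=2 groups=1 -> yes
String 4 '(())(())()(()()())()()': depth seq [1 2 1 0 1 2 1 0 1 0 1 2 1 2 1 2 1 0 1 0 1 0]
  -> pairs=11 depth=2 groups=6 -> no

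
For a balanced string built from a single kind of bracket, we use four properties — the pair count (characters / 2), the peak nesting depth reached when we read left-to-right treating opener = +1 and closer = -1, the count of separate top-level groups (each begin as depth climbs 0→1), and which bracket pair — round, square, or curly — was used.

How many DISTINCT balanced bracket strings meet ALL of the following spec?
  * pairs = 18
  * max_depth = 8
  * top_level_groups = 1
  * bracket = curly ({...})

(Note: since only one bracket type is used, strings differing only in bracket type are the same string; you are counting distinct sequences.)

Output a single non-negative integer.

Answer: 22863861

Derivation:
Spec: pairs=18 depth=8 groups=1
Count(depth <= 8) = 108126325
Count(depth <= 7) = 85262464
Count(depth == 8) = 108126325 - 85262464 = 22863861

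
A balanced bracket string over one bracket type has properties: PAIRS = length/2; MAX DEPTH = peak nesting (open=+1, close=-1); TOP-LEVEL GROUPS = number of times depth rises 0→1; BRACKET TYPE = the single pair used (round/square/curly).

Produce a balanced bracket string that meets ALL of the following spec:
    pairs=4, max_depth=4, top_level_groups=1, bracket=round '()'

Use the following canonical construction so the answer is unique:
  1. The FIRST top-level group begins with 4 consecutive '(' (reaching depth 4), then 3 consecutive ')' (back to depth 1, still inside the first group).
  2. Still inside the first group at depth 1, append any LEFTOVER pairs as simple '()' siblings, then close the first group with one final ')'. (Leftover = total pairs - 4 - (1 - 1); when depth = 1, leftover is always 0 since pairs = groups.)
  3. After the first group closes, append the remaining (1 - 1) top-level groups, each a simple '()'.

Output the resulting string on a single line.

Answer: (((())))

Derivation:
Spec: pairs=4 depth=4 groups=1
Leftover pairs = 4 - 4 - (1-1) = 0
First group: deep chain of depth 4 + 0 sibling pairs
Remaining 0 groups: simple '()' each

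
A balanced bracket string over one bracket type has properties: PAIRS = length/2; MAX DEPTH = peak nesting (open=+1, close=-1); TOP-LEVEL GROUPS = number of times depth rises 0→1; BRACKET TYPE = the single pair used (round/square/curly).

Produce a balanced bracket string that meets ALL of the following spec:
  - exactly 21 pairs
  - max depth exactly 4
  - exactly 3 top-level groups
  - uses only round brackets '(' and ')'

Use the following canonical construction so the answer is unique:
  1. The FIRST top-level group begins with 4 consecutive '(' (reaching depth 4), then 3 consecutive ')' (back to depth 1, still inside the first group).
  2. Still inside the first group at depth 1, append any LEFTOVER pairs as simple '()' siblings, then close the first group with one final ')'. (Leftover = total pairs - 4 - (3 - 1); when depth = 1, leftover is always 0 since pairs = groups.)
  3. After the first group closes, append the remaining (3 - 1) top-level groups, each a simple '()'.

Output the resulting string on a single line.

Spec: pairs=21 depth=4 groups=3
Leftover pairs = 21 - 4 - (3-1) = 15
First group: deep chain of depth 4 + 15 sibling pairs
Remaining 2 groups: simple '()' each

Answer: (((()))()()()()()()()()()()()()()()())()()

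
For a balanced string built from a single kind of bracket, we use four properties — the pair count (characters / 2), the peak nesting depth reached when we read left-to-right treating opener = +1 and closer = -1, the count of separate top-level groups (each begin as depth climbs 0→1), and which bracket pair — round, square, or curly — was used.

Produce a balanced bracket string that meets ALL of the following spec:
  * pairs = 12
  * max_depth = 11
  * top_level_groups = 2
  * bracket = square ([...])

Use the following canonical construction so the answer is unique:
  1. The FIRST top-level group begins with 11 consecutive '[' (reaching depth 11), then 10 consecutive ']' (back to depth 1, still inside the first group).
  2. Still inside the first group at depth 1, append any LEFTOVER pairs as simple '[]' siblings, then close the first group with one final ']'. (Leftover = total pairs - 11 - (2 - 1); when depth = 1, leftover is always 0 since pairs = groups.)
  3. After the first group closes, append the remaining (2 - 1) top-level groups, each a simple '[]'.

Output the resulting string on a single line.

Answer: [[[[[[[[[[[]]]]]]]]]]][]

Derivation:
Spec: pairs=12 depth=11 groups=2
Leftover pairs = 12 - 11 - (2-1) = 0
First group: deep chain of depth 11 + 0 sibling pairs
Remaining 1 groups: simple '[]' each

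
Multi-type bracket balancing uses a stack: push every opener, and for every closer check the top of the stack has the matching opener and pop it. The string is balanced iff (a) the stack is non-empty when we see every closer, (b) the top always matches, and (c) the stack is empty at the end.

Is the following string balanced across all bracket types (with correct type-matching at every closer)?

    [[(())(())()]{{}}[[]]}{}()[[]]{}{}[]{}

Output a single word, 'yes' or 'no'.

pos 0: push '['; stack = [
pos 1: push '['; stack = [[
pos 2: push '('; stack = [[(
pos 3: push '('; stack = [[((
pos 4: ')' matches '('; pop; stack = [[(
pos 5: ')' matches '('; pop; stack = [[
pos 6: push '('; stack = [[(
pos 7: push '('; stack = [[((
pos 8: ')' matches '('; pop; stack = [[(
pos 9: ')' matches '('; pop; stack = [[
pos 10: push '('; stack = [[(
pos 11: ')' matches '('; pop; stack = [[
pos 12: ']' matches '['; pop; stack = [
pos 13: push '{'; stack = [{
pos 14: push '{'; stack = [{{
pos 15: '}' matches '{'; pop; stack = [{
pos 16: '}' matches '{'; pop; stack = [
pos 17: push '['; stack = [[
pos 18: push '['; stack = [[[
pos 19: ']' matches '['; pop; stack = [[
pos 20: ']' matches '['; pop; stack = [
pos 21: saw closer '}' but top of stack is '[' (expected ']') → INVALID
Verdict: type mismatch at position 21: '}' closes '[' → no

Answer: no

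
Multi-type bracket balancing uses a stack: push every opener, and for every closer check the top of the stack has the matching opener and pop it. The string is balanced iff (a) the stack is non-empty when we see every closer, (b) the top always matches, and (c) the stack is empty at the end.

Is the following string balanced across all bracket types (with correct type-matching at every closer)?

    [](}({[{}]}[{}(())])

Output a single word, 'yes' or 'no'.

Answer: no

Derivation:
pos 0: push '['; stack = [
pos 1: ']' matches '['; pop; stack = (empty)
pos 2: push '('; stack = (
pos 3: saw closer '}' but top of stack is '(' (expected ')') → INVALID
Verdict: type mismatch at position 3: '}' closes '(' → no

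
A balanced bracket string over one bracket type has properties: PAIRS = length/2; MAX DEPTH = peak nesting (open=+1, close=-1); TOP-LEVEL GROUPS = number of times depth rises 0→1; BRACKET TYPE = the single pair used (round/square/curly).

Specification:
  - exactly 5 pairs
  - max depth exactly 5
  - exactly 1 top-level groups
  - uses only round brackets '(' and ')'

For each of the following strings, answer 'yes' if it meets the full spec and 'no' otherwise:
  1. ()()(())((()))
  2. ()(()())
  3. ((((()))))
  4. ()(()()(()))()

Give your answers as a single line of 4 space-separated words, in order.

Answer: no no yes no

Derivation:
String 1 '()()(())((()))': depth seq [1 0 1 0 1 2 1 0 1 2 3 2 1 0]
  -> pairs=7 depth=3 groups=4 -> no
String 2 '()(()())': depth seq [1 0 1 2 1 2 1 0]
  -> pairs=4 depth=2 groups=2 -> no
String 3 '((((()))))': depth seq [1 2 3 4 5 4 3 2 1 0]
  -> pairs=5 depth=5 groups=1 -> yes
String 4 '()(()()(()))()': depth seq [1 0 1 2 1 2 1 2 3 2 1 0 1 0]
  -> pairs=7 depth=3 groups=3 -> no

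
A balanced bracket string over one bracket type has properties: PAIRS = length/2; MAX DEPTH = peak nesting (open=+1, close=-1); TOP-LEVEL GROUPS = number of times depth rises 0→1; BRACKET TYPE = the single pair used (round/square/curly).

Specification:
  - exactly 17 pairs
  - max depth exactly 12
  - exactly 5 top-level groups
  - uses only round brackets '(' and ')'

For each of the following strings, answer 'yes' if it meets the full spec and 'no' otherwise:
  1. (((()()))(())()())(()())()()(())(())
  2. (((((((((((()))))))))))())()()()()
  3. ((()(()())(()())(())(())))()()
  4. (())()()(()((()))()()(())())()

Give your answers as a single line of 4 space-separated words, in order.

String 1 '(((()()))(())()())(()())()()(())(())': depth seq [1 2 3 4 3 4 3 2 1 2 3 2 1 2 1 2 1 0 1 2 1 2 1 0 1 0 1 0 1 2 1 0 1 2 1 0]
  -> pairs=18 depth=4 groups=6 -> no
String 2 '(((((((((((()))))))))))())()()()()': depth seq [1 2 3 4 5 6 7 8 9 10 11 12 11 10 9 8 7 6 5 4 3 2 1 2 1 0 1 0 1 0 1 0 1 0]
  -> pairs=17 depth=12 groups=5 -> yes
String 3 '((()(()())(()())(())(())))()()': depth seq [1 2 3 2 3 4 3 4 3 2 3 4 3 4 3 2 3 4 3 2 3 4 3 2 1 0 1 0 1 0]
  -> pairs=15 depth=4 groups=3 -> no
String 4 '(())()()(()((()))()()(())())()': depth seq [1 2 1 0 1 0 1 0 1 2 1 2 3 4 3 2 1 2 1 2 1 2 3 2 1 2 1 0 1 0]
  -> pairs=15 depth=4 groups=5 -> no

Answer: no yes no no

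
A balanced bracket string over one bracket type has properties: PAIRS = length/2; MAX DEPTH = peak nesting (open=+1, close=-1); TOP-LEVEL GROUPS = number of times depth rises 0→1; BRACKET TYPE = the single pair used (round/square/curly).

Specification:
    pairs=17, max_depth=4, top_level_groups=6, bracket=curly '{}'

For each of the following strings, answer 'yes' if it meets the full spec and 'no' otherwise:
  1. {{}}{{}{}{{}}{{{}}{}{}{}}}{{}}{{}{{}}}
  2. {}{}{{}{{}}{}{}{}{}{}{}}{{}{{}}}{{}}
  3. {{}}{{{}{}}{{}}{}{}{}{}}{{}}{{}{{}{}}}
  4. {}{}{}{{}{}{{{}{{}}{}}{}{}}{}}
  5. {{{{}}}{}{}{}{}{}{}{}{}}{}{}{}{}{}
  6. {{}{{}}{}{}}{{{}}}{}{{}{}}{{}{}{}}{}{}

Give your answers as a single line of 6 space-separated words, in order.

Answer: no no no no yes no

Derivation:
String 1 '{{}}{{}{}{{}}{{{}}{}{}{}}}{{}}{{}{{}}}': depth seq [1 2 1 0 1 2 1 2 1 2 3 2 1 2 3 4 3 2 3 2 3 2 3 2 1 0 1 2 1 0 1 2 1 2 3 2 1 0]
  -> pairs=19 depth=4 groups=4 -> no
String 2 '{}{}{{}{{}}{}{}{}{}{}{}}{{}{{}}}{{}}': depth seq [1 0 1 0 1 2 1 2 3 2 1 2 1 2 1 2 1 2 1 2 1 2 1 0 1 2 1 2 3 2 1 0 1 2 1 0]
  -> pairs=18 depth=3 groups=5 -> no
String 3 '{{}}{{{}{}}{{}}{}{}{}{}}{{}}{{}{{}{}}}': depth seq [1 2 1 0 1 2 3 2 3 2 1 2 3 2 1 2 1 2 1 2 1 2 1 0 1 2 1 0 1 2 1 2 3 2 3 2 1 0]
  -> pairs=19 depth=3 groups=4 -> no
String 4 '{}{}{}{{}{}{{{}{{}}{}}{}{}}{}}': depth seq [1 0 1 0 1 0 1 2 1 2 1 2 3 4 3 4 5 4 3 4 3 2 3 2 3 2 1 2 1 0]
  -> pairs=15 depth=5 groups=4 -> no
String 5 '{{{{}}}{}{}{}{}{}{}{}{}}{}{}{}{}{}': depth seq [1 2 3 4 3 2 1 2 1 2 1 2 1 2 1 2 1 2 1 2 1 2 1 0 1 0 1 0 1 0 1 0 1 0]
  -> pairs=17 depth=4 groups=6 -> yes
String 6 '{{}{{}}{}{}}{{{}}}{}{{}{}}{{}{}{}}{}{}': depth seq [1 2 1 2 3 2 1 2 1 2 1 0 1 2 3 2 1 0 1 0 1 2 1 2 1 0 1 2 1 2 1 2 1 0 1 0 1 0]
  -> pairs=19 depth=3 groups=7 -> no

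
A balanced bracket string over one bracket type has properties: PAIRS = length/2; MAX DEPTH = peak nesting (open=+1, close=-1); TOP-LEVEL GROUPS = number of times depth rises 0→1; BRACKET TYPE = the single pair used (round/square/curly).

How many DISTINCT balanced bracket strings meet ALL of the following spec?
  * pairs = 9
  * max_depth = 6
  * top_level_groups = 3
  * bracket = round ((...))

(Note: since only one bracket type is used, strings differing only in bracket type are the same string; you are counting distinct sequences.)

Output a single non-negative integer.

Spec: pairs=9 depth=6 groups=3
Count(depth <= 6) = 998
Count(depth <= 5) = 965
Count(depth == 6) = 998 - 965 = 33

Answer: 33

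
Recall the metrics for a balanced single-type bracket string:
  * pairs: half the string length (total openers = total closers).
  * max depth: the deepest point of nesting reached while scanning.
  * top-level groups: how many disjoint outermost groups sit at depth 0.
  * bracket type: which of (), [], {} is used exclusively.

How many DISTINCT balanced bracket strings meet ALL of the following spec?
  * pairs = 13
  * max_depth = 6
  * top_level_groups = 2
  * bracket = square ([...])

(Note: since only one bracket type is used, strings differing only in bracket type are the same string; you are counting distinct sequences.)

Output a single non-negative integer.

Spec: pairs=13 depth=6 groups=2
Count(depth <= 6) = 172592
Count(depth <= 5) = 123022
Count(depth == 6) = 172592 - 123022 = 49570

Answer: 49570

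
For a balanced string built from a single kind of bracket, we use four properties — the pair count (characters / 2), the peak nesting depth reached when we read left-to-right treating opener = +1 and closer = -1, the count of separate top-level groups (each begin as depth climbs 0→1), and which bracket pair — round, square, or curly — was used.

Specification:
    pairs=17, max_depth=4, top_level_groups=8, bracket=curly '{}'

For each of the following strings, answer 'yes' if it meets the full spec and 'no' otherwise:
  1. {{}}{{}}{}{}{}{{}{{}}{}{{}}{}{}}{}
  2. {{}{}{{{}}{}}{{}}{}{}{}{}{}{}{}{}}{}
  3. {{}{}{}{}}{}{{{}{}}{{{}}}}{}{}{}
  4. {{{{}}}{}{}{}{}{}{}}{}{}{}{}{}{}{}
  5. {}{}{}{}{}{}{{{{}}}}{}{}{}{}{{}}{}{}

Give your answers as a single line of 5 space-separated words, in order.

String 1 '{{}}{{}}{}{}{}{{}{{}}{}{{}}{}{}}{}': depth seq [1 2 1 0 1 2 1 0 1 0 1 0 1 0 1 2 1 2 3 2 1 2 1 2 3 2 1 2 1 2 1 0 1 0]
  -> pairs=17 depth=3 groups=7 -> no
String 2 '{{}{}{{{}}{}}{{}}{}{}{}{}{}{}{}{}}{}': depth seq [1 2 1 2 1 2 3 4 3 2 3 2 1 2 3 2 1 2 1 2 1 2 1 2 1 2 1 2 1 2 1 2 1 0 1 0]
  -> pairs=18 depth=4 groups=2 -> no
String 3 '{{}{}{}{}}{}{{{}{}}{{{}}}}{}{}{}': depth seq [1 2 1 2 1 2 1 2 1 0 1 0 1 2 3 2 3 2 1 2 3 4 3 2 1 0 1 0 1 0 1 0]
  -> pairs=16 depth=4 groups=6 -> no
String 4 '{{{{}}}{}{}{}{}{}{}}{}{}{}{}{}{}{}': depth seq [1 2 3 4 3 2 1 2 1 2 1 2 1 2 1 2 1 2 1 0 1 0 1 0 1 0 1 0 1 0 1 0 1 0]
  -> pairs=17 depth=4 groups=8 -> yes
String 5 '{}{}{}{}{}{}{{{{}}}}{}{}{}{}{{}}{}{}': depth seq [1 0 1 0 1 0 1 0 1 0 1 0 1 2 3 4 3 2 1 0 1 0 1 0 1 0 1 0 1 2 1 0 1 0 1 0]
  -> pairs=18 depth=4 groups=14 -> no

Answer: no no no yes no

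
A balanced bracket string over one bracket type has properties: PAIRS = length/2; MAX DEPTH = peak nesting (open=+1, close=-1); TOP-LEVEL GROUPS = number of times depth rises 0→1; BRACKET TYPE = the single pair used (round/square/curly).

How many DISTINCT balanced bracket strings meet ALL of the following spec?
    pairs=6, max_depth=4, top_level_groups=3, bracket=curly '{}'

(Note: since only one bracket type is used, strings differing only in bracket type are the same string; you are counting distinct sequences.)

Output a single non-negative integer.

Answer: 3

Derivation:
Spec: pairs=6 depth=4 groups=3
Count(depth <= 4) = 28
Count(depth <= 3) = 25
Count(depth == 4) = 28 - 25 = 3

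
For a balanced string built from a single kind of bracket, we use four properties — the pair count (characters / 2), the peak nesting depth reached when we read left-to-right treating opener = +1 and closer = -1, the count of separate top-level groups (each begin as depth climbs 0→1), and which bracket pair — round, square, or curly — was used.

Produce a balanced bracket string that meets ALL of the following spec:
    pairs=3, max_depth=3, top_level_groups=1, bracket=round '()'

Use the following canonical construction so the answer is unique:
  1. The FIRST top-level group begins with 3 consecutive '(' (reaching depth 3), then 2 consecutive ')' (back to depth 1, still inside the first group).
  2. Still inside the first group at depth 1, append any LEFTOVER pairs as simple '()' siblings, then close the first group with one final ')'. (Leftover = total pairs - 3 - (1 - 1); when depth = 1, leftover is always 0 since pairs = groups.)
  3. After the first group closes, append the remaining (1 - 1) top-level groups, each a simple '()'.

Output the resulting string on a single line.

Answer: ((()))

Derivation:
Spec: pairs=3 depth=3 groups=1
Leftover pairs = 3 - 3 - (1-1) = 0
First group: deep chain of depth 3 + 0 sibling pairs
Remaining 0 groups: simple '()' each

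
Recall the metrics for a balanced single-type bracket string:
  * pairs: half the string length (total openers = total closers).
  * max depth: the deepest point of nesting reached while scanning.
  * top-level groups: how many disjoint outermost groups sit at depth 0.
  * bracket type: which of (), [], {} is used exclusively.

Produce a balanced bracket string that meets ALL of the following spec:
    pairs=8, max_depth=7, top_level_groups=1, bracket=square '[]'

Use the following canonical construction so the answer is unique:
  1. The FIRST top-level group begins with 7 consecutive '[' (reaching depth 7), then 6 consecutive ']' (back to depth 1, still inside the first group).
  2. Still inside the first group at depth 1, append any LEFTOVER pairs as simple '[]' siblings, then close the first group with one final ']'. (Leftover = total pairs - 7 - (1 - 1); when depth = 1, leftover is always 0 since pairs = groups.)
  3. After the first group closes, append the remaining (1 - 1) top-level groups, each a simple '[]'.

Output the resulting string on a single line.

Answer: [[[[[[[]]]]]][]]

Derivation:
Spec: pairs=8 depth=7 groups=1
Leftover pairs = 8 - 7 - (1-1) = 1
First group: deep chain of depth 7 + 1 sibling pairs
Remaining 0 groups: simple '[]' each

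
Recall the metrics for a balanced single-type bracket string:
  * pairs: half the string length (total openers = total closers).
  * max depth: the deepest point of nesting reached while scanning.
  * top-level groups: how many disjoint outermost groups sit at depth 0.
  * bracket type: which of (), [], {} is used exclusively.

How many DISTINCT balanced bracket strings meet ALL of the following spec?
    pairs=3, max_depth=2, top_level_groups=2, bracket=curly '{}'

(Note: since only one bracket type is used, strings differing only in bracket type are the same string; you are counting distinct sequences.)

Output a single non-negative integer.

Answer: 2

Derivation:
Spec: pairs=3 depth=2 groups=2
Count(depth <= 2) = 2
Count(depth <= 1) = 0
Count(depth == 2) = 2 - 0 = 2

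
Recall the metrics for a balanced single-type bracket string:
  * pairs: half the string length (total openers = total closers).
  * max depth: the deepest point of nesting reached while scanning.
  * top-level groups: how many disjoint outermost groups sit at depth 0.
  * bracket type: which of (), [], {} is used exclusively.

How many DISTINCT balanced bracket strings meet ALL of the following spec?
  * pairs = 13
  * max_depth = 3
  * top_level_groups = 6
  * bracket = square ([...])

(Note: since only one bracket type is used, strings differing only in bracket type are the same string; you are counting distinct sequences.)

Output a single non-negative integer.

Spec: pairs=13 depth=3 groups=6
Count(depth <= 3) = 10836
Count(depth <= 2) = 792
Count(depth == 3) = 10836 - 792 = 10044

Answer: 10044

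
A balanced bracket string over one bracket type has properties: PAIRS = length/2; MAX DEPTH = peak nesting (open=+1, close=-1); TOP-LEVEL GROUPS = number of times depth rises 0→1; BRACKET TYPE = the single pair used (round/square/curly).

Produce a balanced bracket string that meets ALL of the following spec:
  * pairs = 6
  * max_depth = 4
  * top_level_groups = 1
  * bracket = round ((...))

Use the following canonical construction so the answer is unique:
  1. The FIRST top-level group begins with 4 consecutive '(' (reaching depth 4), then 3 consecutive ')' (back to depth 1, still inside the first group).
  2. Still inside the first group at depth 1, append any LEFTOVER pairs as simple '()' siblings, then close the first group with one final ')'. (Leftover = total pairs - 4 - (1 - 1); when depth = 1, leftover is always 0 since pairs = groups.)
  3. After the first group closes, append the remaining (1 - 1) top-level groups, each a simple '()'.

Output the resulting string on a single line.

Answer: (((()))()())

Derivation:
Spec: pairs=6 depth=4 groups=1
Leftover pairs = 6 - 4 - (1-1) = 2
First group: deep chain of depth 4 + 2 sibling pairs
Remaining 0 groups: simple '()' each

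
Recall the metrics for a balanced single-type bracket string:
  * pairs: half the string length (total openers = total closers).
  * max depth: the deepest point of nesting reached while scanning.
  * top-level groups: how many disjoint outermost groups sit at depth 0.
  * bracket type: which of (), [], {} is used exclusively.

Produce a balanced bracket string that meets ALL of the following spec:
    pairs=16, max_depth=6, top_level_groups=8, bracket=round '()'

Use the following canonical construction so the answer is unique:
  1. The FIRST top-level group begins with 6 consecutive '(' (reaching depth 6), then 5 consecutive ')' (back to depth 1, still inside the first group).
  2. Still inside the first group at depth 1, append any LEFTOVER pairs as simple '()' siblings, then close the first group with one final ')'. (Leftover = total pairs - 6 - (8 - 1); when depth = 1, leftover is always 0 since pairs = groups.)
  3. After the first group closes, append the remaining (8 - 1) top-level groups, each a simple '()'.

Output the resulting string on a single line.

Spec: pairs=16 depth=6 groups=8
Leftover pairs = 16 - 6 - (8-1) = 3
First group: deep chain of depth 6 + 3 sibling pairs
Remaining 7 groups: simple '()' each

Answer: (((((()))))()()())()()()()()()()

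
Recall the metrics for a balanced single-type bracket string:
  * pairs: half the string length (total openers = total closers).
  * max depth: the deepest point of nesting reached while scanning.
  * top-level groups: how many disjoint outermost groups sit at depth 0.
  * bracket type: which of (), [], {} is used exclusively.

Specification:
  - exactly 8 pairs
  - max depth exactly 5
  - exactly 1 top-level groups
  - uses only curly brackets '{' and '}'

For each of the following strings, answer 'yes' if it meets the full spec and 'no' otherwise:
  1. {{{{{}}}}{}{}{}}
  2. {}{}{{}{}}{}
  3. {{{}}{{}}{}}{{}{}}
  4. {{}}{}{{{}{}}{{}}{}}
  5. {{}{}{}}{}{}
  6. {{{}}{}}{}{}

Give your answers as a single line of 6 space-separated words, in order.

String 1 '{{{{{}}}}{}{}{}}': depth seq [1 2 3 4 5 4 3 2 1 2 1 2 1 2 1 0]
  -> pairs=8 depth=5 groups=1 -> yes
String 2 '{}{}{{}{}}{}': depth seq [1 0 1 0 1 2 1 2 1 0 1 0]
  -> pairs=6 depth=2 groups=4 -> no
String 3 '{{{}}{{}}{}}{{}{}}': depth seq [1 2 3 2 1 2 3 2 1 2 1 0 1 2 1 2 1 0]
  -> pairs=9 depth=3 groups=2 -> no
String 4 '{{}}{}{{{}{}}{{}}{}}': depth seq [1 2 1 0 1 0 1 2 3 2 3 2 1 2 3 2 1 2 1 0]
  -> pairs=10 depth=3 groups=3 -> no
String 5 '{{}{}{}}{}{}': depth seq [1 2 1 2 1 2 1 0 1 0 1 0]
  -> pairs=6 depth=2 groups=3 -> no
String 6 '{{{}}{}}{}{}': depth seq [1 2 3 2 1 2 1 0 1 0 1 0]
  -> pairs=6 depth=3 groups=3 -> no

Answer: yes no no no no no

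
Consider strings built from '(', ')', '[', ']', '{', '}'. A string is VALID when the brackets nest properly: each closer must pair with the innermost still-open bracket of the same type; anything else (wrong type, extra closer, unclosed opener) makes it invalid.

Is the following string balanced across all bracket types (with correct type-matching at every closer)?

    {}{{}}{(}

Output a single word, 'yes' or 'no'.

pos 0: push '{'; stack = {
pos 1: '}' matches '{'; pop; stack = (empty)
pos 2: push '{'; stack = {
pos 3: push '{'; stack = {{
pos 4: '}' matches '{'; pop; stack = {
pos 5: '}' matches '{'; pop; stack = (empty)
pos 6: push '{'; stack = {
pos 7: push '('; stack = {(
pos 8: saw closer '}' but top of stack is '(' (expected ')') → INVALID
Verdict: type mismatch at position 8: '}' closes '(' → no

Answer: no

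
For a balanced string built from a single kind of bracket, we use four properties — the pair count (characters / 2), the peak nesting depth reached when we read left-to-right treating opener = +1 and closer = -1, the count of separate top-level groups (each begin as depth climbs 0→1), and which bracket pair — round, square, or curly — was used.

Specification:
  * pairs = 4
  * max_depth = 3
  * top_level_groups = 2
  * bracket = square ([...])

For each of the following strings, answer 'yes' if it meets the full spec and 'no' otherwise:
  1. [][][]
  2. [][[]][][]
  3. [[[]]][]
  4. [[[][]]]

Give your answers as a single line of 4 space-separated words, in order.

Answer: no no yes no

Derivation:
String 1 '[][][]': depth seq [1 0 1 0 1 0]
  -> pairs=3 depth=1 groups=3 -> no
String 2 '[][[]][][]': depth seq [1 0 1 2 1 0 1 0 1 0]
  -> pairs=5 depth=2 groups=4 -> no
String 3 '[[[]]][]': depth seq [1 2 3 2 1 0 1 0]
  -> pairs=4 depth=3 groups=2 -> yes
String 4 '[[[][]]]': depth seq [1 2 3 2 3 2 1 0]
  -> pairs=4 depth=3 groups=1 -> no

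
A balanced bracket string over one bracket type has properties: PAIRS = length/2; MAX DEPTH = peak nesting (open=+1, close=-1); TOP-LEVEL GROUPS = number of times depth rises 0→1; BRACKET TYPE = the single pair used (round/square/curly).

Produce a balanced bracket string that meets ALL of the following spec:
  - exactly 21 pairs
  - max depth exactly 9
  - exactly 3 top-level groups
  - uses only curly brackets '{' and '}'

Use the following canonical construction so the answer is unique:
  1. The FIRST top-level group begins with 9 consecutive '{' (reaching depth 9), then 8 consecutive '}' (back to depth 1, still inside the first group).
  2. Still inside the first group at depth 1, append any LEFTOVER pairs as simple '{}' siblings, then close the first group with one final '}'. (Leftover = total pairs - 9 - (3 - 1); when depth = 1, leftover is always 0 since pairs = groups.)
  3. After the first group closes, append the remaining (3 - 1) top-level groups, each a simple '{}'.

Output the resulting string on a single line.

Spec: pairs=21 depth=9 groups=3
Leftover pairs = 21 - 9 - (3-1) = 10
First group: deep chain of depth 9 + 10 sibling pairs
Remaining 2 groups: simple '{}' each

Answer: {{{{{{{{{}}}}}}}}{}{}{}{}{}{}{}{}{}{}}{}{}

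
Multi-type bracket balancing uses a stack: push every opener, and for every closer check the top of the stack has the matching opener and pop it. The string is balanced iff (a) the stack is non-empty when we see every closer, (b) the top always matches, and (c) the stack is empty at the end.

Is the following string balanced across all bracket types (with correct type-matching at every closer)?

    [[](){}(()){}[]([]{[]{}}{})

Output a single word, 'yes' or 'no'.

Answer: no

Derivation:
pos 0: push '['; stack = [
pos 1: push '['; stack = [[
pos 2: ']' matches '['; pop; stack = [
pos 3: push '('; stack = [(
pos 4: ')' matches '('; pop; stack = [
pos 5: push '{'; stack = [{
pos 6: '}' matches '{'; pop; stack = [
pos 7: push '('; stack = [(
pos 8: push '('; stack = [((
pos 9: ')' matches '('; pop; stack = [(
pos 10: ')' matches '('; pop; stack = [
pos 11: push '{'; stack = [{
pos 12: '}' matches '{'; pop; stack = [
pos 13: push '['; stack = [[
pos 14: ']' matches '['; pop; stack = [
pos 15: push '('; stack = [(
pos 16: push '['; stack = [([
pos 17: ']' matches '['; pop; stack = [(
pos 18: push '{'; stack = [({
pos 19: push '['; stack = [({[
pos 20: ']' matches '['; pop; stack = [({
pos 21: push '{'; stack = [({{
pos 22: '}' matches '{'; pop; stack = [({
pos 23: '}' matches '{'; pop; stack = [(
pos 24: push '{'; stack = [({
pos 25: '}' matches '{'; pop; stack = [(
pos 26: ')' matches '('; pop; stack = [
end: stack still non-empty ([) → INVALID
Verdict: unclosed openers at end: [ → no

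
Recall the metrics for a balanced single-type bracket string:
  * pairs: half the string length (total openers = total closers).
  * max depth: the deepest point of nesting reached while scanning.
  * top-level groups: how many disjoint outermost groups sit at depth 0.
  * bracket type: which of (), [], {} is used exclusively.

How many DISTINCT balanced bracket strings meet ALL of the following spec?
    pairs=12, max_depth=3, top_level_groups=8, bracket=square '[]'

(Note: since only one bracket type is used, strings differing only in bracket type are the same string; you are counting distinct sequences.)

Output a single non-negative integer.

Spec: pairs=12 depth=3 groups=8
Count(depth <= 3) = 806
Count(depth <= 2) = 330
Count(depth == 3) = 806 - 330 = 476

Answer: 476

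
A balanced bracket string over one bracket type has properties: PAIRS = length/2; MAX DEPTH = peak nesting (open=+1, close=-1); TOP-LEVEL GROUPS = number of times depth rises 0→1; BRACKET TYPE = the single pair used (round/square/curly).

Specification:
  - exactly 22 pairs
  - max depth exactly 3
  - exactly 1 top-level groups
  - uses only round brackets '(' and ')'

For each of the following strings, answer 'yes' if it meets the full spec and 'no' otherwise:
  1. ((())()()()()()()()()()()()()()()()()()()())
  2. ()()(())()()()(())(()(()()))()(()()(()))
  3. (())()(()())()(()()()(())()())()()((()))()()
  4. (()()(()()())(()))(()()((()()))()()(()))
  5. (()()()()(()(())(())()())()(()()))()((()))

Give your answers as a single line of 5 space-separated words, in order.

String 1 '((())()()()()()()()()()()()()()()()()()()())': depth seq [1 2 3 2 1 2 1 2 1 2 1 2 1 2 1 2 1 2 1 2 1 2 1 2 1 2 1 2 1 2 1 2 1 2 1 2 1 2 1 2 1 2 1 0]
  -> pairs=22 depth=3 groups=1 -> yes
String 2 '()()(())()()()(())(()(()()))()(()()(()))': depth seq [1 0 1 0 1 2 1 0 1 0 1 0 1 0 1 2 1 0 1 2 1 2 3 2 3 2 1 0 1 0 1 2 1 2 1 2 3 2 1 0]
  -> pairs=20 depth=3 groups=10 -> no
String 3 '(())()(()())()(()()()(())()())()()((()))()()': depth seq [1 2 1 0 1 0 1 2 1 2 1 0 1 0 1 2 1 2 1 2 1 2 3 2 1 2 1 2 1 0 1 0 1 0 1 2 3 2 1 0 1 0 1 0]
  -> pairs=22 depth=3 groups=10 -> no
String 4 '(()()(()()())(()))(()()((()()))()()(()))': depth seq [1 2 1 2 1 2 3 2 3 2 3 2 1 2 3 2 1 0 1 2 1 2 1 2 3 4 3 4 3 2 1 2 1 2 1 2 3 2 1 0]
  -> pairs=20 depth=4 groups=2 -> no
String 5 '(()()()()(()(())(())()())()(()()))()((()))': depth seq [1 2 1 2 1 2 1 2 1 2 3 2 3 4 3 2 3 4 3 2 3 2 3 2 1 2 1 2 3 2 3 2 1 0 1 0 1 2 3 2 1 0]
  -> pairs=21 depth=4 groups=3 -> no

Answer: yes no no no no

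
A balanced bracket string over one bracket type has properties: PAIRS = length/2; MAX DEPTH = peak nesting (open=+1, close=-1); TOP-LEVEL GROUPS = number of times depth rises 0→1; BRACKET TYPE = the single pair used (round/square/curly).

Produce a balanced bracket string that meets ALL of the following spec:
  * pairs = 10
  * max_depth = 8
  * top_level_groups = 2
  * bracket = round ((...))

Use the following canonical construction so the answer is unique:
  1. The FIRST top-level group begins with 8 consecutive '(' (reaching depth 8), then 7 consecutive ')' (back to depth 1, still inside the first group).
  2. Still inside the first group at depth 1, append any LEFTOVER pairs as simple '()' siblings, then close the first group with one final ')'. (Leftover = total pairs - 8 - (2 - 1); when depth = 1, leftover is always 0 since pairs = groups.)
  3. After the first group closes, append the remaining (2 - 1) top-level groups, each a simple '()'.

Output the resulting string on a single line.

Answer: (((((((()))))))())()

Derivation:
Spec: pairs=10 depth=8 groups=2
Leftover pairs = 10 - 8 - (2-1) = 1
First group: deep chain of depth 8 + 1 sibling pairs
Remaining 1 groups: simple '()' each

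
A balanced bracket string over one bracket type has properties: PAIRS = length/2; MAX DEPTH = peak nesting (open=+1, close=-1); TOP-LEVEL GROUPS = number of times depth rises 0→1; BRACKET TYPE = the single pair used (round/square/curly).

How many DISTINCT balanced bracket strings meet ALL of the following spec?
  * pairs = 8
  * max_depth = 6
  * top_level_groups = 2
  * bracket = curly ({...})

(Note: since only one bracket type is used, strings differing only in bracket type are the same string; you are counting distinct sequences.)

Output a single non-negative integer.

Answer: 20

Derivation:
Spec: pairs=8 depth=6 groups=2
Count(depth <= 6) = 427
Count(depth <= 5) = 407
Count(depth == 6) = 427 - 407 = 20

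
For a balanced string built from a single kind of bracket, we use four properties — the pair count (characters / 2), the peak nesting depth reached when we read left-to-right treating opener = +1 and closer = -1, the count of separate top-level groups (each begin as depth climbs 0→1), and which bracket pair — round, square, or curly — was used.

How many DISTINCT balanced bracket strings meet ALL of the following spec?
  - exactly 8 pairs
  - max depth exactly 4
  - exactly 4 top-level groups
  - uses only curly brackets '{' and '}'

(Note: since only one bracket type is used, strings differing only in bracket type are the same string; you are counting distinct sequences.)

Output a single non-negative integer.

Spec: pairs=8 depth=4 groups=4
Count(depth <= 4) = 161
Count(depth <= 3) = 129
Count(depth == 4) = 161 - 129 = 32

Answer: 32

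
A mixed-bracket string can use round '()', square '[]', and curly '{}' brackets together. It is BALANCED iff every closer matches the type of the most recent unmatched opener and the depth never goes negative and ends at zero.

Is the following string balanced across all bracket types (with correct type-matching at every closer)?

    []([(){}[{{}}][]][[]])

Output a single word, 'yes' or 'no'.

Answer: yes

Derivation:
pos 0: push '['; stack = [
pos 1: ']' matches '['; pop; stack = (empty)
pos 2: push '('; stack = (
pos 3: push '['; stack = ([
pos 4: push '('; stack = ([(
pos 5: ')' matches '('; pop; stack = ([
pos 6: push '{'; stack = ([{
pos 7: '}' matches '{'; pop; stack = ([
pos 8: push '['; stack = ([[
pos 9: push '{'; stack = ([[{
pos 10: push '{'; stack = ([[{{
pos 11: '}' matches '{'; pop; stack = ([[{
pos 12: '}' matches '{'; pop; stack = ([[
pos 13: ']' matches '['; pop; stack = ([
pos 14: push '['; stack = ([[
pos 15: ']' matches '['; pop; stack = ([
pos 16: ']' matches '['; pop; stack = (
pos 17: push '['; stack = ([
pos 18: push '['; stack = ([[
pos 19: ']' matches '['; pop; stack = ([
pos 20: ']' matches '['; pop; stack = (
pos 21: ')' matches '('; pop; stack = (empty)
end: stack empty → VALID
Verdict: properly nested → yes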